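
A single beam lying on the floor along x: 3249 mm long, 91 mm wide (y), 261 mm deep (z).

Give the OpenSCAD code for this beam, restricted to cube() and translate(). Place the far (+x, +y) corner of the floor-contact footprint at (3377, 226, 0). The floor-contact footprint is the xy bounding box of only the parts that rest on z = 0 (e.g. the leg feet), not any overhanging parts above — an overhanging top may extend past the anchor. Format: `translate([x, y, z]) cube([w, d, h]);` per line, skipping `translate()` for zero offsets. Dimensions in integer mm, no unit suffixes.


translate([128, 135, 0]) cube([3249, 91, 261]);


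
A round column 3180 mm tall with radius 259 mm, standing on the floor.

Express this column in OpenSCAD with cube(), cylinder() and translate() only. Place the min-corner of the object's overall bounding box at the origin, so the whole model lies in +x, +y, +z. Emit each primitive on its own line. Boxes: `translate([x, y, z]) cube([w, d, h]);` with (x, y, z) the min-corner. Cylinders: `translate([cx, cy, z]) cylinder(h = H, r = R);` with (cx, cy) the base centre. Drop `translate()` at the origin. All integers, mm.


translate([259, 259, 0]) cylinder(h = 3180, r = 259);


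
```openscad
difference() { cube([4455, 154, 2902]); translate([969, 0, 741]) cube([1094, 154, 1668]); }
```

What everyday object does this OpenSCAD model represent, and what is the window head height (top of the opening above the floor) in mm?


A wall with a window opening. The window head height is 2409 mm.

A wall with a rectangular opening subtracted — a window. Sill at z = 741, opening 1668 mm tall, so the head is at 741 + 1668 = 2409 mm.


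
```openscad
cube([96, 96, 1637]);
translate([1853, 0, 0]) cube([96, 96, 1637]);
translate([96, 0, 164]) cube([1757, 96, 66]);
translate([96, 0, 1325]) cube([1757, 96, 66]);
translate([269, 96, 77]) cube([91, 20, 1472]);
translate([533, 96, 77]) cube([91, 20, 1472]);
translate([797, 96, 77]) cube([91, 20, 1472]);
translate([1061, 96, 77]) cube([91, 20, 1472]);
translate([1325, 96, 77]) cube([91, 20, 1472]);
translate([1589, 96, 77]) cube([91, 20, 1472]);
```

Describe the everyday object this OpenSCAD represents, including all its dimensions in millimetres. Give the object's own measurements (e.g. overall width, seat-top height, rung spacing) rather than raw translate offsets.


A fence section. Two 96×96 mm posts, 1637 mm tall, stand on the floor with a clear span of 1757 mm between their inner faces. Two horizontal rails of 96×66 mm section span the gap between the posts with their undersides at z = 164 mm and z = 1325 mm, flush with the posts' −y face. 6 pickets, each 91 mm wide, 20 mm thick and 1472 mm tall, are fixed to the +y face of the rails with their bottoms at z = 77 mm, spaced across the span with a 173 mm gap after the −x post and between neighbouring pickets and before the +x post.


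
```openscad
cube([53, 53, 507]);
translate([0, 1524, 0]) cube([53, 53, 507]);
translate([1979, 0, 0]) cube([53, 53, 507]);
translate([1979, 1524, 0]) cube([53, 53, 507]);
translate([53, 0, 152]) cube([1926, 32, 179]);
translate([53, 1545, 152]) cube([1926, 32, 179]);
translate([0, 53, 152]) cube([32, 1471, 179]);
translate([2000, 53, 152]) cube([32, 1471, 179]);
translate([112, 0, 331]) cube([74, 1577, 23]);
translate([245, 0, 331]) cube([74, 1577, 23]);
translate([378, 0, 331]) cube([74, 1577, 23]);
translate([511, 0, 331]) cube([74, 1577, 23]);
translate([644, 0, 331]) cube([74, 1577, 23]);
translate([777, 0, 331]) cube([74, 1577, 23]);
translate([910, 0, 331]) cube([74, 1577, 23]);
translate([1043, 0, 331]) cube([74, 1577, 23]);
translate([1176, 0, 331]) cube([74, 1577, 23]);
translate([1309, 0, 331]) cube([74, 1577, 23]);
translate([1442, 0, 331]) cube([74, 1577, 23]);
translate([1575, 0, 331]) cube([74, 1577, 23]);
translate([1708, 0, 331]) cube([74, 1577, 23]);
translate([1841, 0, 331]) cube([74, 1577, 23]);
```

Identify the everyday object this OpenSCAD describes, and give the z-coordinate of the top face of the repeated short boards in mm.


A bed frame. The slat-top height is 354 mm.

Four posts, four rails, and a row of slats — a bed frame. Slats sit on the rails at z = 152 + 179 = 331; with slat thickness 23, the top is 354 mm.


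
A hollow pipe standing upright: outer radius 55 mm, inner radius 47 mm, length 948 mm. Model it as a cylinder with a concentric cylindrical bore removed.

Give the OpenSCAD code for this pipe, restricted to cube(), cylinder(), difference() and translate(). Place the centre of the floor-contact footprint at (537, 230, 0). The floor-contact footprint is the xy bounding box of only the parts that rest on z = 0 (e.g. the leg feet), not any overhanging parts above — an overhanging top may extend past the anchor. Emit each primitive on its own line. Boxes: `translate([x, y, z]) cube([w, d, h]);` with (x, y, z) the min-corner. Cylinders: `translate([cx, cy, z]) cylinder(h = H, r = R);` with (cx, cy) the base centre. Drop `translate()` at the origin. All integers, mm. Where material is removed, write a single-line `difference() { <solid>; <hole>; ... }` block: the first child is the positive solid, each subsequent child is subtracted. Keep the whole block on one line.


difference() { translate([537, 230, 0]) cylinder(h = 948, r = 55); translate([537, 230, 0]) cylinder(h = 948, r = 47); }


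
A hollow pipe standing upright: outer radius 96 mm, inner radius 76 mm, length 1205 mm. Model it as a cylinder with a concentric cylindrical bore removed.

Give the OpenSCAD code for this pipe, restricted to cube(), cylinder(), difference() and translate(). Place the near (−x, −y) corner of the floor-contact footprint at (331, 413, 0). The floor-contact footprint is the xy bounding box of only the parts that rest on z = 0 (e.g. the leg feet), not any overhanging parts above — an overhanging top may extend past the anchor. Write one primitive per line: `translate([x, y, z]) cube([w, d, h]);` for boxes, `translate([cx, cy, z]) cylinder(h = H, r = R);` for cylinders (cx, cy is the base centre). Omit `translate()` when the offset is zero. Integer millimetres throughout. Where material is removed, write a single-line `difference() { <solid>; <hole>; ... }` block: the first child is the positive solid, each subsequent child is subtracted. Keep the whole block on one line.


difference() { translate([427, 509, 0]) cylinder(h = 1205, r = 96); translate([427, 509, 0]) cylinder(h = 1205, r = 76); }


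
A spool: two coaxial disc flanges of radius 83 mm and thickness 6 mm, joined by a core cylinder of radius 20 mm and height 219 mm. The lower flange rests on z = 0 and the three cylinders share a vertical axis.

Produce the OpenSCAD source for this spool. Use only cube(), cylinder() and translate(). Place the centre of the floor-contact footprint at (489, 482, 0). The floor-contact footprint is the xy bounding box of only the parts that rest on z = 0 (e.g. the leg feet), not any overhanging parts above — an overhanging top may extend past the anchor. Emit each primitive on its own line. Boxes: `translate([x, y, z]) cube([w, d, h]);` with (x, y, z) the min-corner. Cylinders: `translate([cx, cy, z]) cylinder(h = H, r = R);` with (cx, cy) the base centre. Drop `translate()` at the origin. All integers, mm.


translate([489, 482, 0]) cylinder(h = 6, r = 83);
translate([489, 482, 6]) cylinder(h = 219, r = 20);
translate([489, 482, 225]) cylinder(h = 6, r = 83);


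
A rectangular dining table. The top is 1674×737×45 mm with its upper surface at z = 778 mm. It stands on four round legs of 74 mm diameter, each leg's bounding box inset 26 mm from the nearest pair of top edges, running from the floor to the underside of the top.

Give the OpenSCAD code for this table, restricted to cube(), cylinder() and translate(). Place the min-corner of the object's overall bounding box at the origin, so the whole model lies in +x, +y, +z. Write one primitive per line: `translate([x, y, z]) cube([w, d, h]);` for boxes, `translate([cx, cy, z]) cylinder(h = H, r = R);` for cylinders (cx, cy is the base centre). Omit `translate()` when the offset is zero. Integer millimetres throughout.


translate([0, 0, 733]) cube([1674, 737, 45]);
translate([63, 63, 0]) cylinder(h = 733, r = 37);
translate([1611, 63, 0]) cylinder(h = 733, r = 37);
translate([63, 674, 0]) cylinder(h = 733, r = 37);
translate([1611, 674, 0]) cylinder(h = 733, r = 37);


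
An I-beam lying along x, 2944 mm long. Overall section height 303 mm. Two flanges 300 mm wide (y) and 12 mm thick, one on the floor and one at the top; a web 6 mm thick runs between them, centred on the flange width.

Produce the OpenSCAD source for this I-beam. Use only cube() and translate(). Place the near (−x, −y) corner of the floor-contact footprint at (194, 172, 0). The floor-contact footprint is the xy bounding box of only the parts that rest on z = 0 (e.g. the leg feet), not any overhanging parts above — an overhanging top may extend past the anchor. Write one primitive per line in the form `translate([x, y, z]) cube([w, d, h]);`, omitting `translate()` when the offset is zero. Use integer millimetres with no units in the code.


translate([194, 172, 0]) cube([2944, 300, 12]);
translate([194, 319, 12]) cube([2944, 6, 279]);
translate([194, 172, 291]) cube([2944, 300, 12]);


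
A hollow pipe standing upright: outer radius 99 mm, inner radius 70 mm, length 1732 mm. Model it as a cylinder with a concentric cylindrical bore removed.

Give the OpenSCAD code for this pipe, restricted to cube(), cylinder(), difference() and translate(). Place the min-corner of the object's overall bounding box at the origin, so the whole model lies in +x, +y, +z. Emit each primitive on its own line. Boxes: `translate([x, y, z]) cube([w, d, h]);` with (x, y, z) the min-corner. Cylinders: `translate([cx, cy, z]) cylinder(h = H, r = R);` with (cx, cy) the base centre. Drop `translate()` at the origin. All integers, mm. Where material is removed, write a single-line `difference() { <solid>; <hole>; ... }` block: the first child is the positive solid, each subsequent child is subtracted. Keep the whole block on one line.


difference() { translate([99, 99, 0]) cylinder(h = 1732, r = 99); translate([99, 99, 0]) cylinder(h = 1732, r = 70); }


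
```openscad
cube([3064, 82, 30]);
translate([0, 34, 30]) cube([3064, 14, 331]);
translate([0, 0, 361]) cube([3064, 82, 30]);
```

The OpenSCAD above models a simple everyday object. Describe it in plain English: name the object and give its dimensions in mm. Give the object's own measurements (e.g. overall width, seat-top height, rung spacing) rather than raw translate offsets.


An I-beam lying along x, 3064 mm long. Overall section height 391 mm. Two flanges 82 mm wide (y) and 30 mm thick, one on the floor and one at the top; a web 14 mm thick runs between them, centred on the flange width.


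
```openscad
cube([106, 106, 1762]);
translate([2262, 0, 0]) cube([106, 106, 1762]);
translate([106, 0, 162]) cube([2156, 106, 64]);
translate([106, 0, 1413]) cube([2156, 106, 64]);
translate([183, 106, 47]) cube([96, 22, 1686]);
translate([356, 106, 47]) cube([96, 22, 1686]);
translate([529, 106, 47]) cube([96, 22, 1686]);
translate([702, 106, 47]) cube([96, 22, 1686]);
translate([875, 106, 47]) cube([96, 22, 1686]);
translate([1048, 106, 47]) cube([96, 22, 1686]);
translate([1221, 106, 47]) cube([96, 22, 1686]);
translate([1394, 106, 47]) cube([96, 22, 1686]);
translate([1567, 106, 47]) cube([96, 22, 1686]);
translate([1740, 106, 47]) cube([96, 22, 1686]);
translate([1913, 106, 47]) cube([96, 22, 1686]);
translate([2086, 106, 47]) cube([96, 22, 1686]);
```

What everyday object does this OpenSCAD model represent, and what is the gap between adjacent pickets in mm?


A fence section. The picket gap is 77 mm.

Two posts, two rails, 12 pickets — a fence section. Span 2156 mm holds 12 pickets of 96 mm with 13 equal gaps: ⌊(2156 − 12·96) / 13⌋ = 77 mm.


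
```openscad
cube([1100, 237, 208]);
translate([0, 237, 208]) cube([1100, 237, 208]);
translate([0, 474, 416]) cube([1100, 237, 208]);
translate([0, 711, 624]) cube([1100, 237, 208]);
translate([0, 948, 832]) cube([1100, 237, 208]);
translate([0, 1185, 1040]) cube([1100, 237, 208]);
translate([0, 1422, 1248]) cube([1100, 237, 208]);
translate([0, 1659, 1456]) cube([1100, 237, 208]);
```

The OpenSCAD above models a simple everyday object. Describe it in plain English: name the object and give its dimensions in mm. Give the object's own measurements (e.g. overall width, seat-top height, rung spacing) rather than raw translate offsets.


A straight staircase of 8 solid steps. Each step is 1100 mm wide (x), 237 mm deep (y, the going) and 208 mm tall (the rise). The first step rests on the floor; each subsequent step sits one going further in +y and one rise higher in +z, directly behind and above the previous step with no overlap.


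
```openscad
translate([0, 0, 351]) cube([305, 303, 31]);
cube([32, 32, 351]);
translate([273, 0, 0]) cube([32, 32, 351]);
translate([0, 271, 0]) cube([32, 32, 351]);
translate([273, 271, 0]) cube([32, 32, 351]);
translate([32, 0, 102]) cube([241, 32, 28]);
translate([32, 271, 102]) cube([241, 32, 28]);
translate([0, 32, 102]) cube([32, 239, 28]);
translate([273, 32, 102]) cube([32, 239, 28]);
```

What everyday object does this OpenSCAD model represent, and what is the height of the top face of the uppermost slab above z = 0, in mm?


A stool. The seat height is 382 mm.

A 305×303×31 slab at z = 351 on four corner posts — a stool. The seat top is 351 + 31 = 382 mm.


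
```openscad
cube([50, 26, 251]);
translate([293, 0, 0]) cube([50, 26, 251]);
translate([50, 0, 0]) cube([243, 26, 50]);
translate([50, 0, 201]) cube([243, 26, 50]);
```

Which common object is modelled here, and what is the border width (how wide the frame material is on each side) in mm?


A picture frame. The border width is 50 mm.

Four thin pieces enclosing a rectangular opening — a picture frame. The two full-height stiles are 251 mm tall; the top rail sits at z = 201 and is 50 mm tall, so the border above the opening is 251 − 201 = 50 mm, matching the stile x-width.


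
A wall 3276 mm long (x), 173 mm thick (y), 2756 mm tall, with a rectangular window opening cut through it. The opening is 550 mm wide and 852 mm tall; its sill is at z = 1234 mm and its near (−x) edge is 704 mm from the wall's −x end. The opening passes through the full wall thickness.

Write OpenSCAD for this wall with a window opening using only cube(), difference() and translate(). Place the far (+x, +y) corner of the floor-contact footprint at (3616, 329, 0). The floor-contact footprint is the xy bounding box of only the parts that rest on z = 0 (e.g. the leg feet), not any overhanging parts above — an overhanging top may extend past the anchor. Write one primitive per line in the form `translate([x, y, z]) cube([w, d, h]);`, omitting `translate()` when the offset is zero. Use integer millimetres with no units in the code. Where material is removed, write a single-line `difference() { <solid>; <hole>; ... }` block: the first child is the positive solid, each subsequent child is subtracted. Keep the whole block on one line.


difference() { translate([340, 156, 0]) cube([3276, 173, 2756]); translate([1044, 156, 1234]) cube([550, 173, 852]); }


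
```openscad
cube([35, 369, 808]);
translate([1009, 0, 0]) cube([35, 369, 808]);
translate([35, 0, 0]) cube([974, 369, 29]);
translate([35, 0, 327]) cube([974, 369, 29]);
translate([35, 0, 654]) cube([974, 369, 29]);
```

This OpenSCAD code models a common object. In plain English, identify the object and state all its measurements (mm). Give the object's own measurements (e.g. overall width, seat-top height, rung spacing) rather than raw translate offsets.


An open bookshelf. Two side panels, each 35 mm thick, 369 mm deep and 808 mm tall, stand 1044 mm apart (outside-to-outside). Between them sit 3 shelves, each 29 mm thick and 369 mm deep, spanning the full gap between the sides. The bottom shelf rests on the floor (its underside at z = 0) and the clear gap between one shelf's top and the next shelf's underside is 298 mm.


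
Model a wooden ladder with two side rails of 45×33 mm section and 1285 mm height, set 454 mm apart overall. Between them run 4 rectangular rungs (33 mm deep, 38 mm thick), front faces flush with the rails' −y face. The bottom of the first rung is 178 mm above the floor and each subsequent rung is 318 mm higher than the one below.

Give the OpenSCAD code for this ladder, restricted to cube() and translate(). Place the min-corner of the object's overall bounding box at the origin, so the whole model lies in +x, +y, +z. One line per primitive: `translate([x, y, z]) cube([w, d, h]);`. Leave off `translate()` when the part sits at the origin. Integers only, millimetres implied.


cube([45, 33, 1285]);
translate([409, 0, 0]) cube([45, 33, 1285]);
translate([45, 0, 178]) cube([364, 33, 38]);
translate([45, 0, 496]) cube([364, 33, 38]);
translate([45, 0, 814]) cube([364, 33, 38]);
translate([45, 0, 1132]) cube([364, 33, 38]);


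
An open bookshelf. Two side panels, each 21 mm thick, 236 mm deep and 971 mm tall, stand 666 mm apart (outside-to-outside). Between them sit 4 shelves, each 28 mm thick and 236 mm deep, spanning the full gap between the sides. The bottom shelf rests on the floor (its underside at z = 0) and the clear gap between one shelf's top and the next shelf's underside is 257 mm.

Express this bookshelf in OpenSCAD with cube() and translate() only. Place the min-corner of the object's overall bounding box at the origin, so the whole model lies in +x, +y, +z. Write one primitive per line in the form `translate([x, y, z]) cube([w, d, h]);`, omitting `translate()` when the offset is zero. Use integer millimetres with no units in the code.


cube([21, 236, 971]);
translate([645, 0, 0]) cube([21, 236, 971]);
translate([21, 0, 0]) cube([624, 236, 28]);
translate([21, 0, 285]) cube([624, 236, 28]);
translate([21, 0, 570]) cube([624, 236, 28]);
translate([21, 0, 855]) cube([624, 236, 28]);


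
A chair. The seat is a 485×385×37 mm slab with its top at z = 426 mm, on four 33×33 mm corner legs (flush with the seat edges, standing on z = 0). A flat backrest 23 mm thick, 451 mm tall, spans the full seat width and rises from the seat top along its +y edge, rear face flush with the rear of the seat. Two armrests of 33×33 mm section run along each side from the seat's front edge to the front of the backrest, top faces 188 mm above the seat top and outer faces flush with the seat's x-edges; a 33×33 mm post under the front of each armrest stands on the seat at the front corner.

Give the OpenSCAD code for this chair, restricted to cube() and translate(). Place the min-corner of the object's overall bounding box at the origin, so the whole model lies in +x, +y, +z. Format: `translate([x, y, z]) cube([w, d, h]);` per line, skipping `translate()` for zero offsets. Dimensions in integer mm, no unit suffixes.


translate([0, 0, 389]) cube([485, 385, 37]);
cube([33, 33, 389]);
translate([452, 0, 0]) cube([33, 33, 389]);
translate([0, 352, 0]) cube([33, 33, 389]);
translate([452, 352, 0]) cube([33, 33, 389]);
translate([0, 362, 426]) cube([485, 23, 451]);
translate([0, 0, 581]) cube([33, 362, 33]);
translate([452, 0, 581]) cube([33, 362, 33]);
translate([0, 0, 426]) cube([33, 33, 155]);
translate([452, 0, 426]) cube([33, 33, 155]);


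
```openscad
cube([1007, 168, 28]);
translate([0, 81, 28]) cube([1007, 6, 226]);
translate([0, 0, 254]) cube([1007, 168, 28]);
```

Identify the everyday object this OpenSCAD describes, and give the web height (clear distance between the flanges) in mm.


An I-beam. The web height is 226 mm.

Two wide flanges with a thin centred web — an I-beam. Overall 282 mm minus two 28 mm flanges gives a web of 282 − 2·28 = 226 mm.


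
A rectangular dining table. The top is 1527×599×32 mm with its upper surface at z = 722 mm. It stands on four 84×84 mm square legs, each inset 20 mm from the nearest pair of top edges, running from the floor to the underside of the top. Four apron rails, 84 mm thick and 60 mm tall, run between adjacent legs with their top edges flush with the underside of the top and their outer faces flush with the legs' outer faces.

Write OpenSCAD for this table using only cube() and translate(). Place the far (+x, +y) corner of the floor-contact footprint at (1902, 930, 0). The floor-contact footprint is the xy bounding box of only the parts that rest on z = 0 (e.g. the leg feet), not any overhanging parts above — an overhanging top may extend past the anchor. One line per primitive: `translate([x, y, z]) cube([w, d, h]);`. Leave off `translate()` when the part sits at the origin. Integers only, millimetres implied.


translate([395, 351, 690]) cube([1527, 599, 32]);
translate([415, 371, 0]) cube([84, 84, 690]);
translate([1818, 371, 0]) cube([84, 84, 690]);
translate([415, 846, 0]) cube([84, 84, 690]);
translate([1818, 846, 0]) cube([84, 84, 690]);
translate([499, 371, 630]) cube([1319, 84, 60]);
translate([499, 846, 630]) cube([1319, 84, 60]);
translate([415, 455, 630]) cube([84, 391, 60]);
translate([1818, 455, 630]) cube([84, 391, 60]);


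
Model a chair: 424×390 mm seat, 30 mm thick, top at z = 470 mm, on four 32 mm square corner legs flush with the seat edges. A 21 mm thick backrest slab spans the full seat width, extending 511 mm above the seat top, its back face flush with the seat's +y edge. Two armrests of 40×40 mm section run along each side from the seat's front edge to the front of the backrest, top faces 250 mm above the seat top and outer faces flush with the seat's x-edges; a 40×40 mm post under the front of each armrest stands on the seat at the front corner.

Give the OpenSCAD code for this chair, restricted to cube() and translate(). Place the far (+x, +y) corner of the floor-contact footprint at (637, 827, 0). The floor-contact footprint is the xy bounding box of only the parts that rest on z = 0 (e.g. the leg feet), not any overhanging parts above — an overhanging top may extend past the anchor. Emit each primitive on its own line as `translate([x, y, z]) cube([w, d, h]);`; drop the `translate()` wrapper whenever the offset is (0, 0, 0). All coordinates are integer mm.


translate([213, 437, 440]) cube([424, 390, 30]);
translate([213, 437, 0]) cube([32, 32, 440]);
translate([605, 437, 0]) cube([32, 32, 440]);
translate([213, 795, 0]) cube([32, 32, 440]);
translate([605, 795, 0]) cube([32, 32, 440]);
translate([213, 806, 470]) cube([424, 21, 511]);
translate([213, 437, 680]) cube([40, 369, 40]);
translate([597, 437, 680]) cube([40, 369, 40]);
translate([213, 437, 470]) cube([40, 40, 210]);
translate([597, 437, 470]) cube([40, 40, 210]);


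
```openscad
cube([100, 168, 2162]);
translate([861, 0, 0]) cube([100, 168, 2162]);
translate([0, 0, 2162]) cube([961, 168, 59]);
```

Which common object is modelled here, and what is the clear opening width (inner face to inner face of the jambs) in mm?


A door frame. The clear opening width is 761 mm.

Two 2162 mm tall posts with a header on top — a door frame. The left jamb is 100 mm wide at x = 0; the right jamb starts at x = 861. The clear opening is 861 − 100 = 761 mm.


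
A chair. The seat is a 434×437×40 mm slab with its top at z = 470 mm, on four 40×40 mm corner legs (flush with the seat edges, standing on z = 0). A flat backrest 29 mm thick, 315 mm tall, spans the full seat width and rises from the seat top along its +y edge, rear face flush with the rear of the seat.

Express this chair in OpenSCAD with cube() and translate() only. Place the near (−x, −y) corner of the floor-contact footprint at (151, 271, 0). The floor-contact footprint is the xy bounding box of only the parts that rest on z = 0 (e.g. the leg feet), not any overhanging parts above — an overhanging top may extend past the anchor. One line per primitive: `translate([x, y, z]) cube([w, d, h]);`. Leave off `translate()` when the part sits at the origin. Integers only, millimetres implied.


translate([151, 271, 430]) cube([434, 437, 40]);
translate([151, 271, 0]) cube([40, 40, 430]);
translate([545, 271, 0]) cube([40, 40, 430]);
translate([151, 668, 0]) cube([40, 40, 430]);
translate([545, 668, 0]) cube([40, 40, 430]);
translate([151, 679, 470]) cube([434, 29, 315]);


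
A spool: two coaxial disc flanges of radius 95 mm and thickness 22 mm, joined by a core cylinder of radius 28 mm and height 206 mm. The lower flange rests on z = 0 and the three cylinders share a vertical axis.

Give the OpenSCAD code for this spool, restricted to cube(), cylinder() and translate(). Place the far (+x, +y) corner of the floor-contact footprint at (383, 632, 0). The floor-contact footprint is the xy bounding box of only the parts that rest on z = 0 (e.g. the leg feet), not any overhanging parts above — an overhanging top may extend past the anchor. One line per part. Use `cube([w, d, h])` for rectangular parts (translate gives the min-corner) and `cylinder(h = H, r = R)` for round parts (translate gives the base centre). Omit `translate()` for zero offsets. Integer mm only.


translate([288, 537, 0]) cylinder(h = 22, r = 95);
translate([288, 537, 22]) cylinder(h = 206, r = 28);
translate([288, 537, 228]) cylinder(h = 22, r = 95);


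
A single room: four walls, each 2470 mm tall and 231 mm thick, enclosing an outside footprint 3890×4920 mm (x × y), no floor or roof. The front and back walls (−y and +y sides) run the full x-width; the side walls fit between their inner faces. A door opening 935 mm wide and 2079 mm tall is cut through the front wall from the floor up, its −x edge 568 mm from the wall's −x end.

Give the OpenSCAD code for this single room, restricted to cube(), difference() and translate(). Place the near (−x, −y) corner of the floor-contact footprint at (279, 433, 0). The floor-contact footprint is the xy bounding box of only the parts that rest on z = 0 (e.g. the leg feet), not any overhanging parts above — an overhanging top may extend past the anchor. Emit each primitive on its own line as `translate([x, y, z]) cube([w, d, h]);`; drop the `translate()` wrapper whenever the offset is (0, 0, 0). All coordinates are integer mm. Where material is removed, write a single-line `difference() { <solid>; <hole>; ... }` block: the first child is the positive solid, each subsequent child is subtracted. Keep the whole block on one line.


difference() { translate([279, 433, 0]) cube([3890, 231, 2470]); translate([847, 433, 0]) cube([935, 231, 2079]); }
translate([279, 5122, 0]) cube([3890, 231, 2470]);
translate([279, 664, 0]) cube([231, 4458, 2470]);
translate([3938, 664, 0]) cube([231, 4458, 2470]);


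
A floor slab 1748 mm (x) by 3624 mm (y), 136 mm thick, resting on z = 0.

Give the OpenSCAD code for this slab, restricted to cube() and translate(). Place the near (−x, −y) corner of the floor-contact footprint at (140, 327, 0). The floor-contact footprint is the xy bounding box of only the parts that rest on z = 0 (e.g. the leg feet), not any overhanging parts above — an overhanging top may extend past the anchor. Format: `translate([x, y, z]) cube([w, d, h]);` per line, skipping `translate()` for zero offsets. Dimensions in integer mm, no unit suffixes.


translate([140, 327, 0]) cube([1748, 3624, 136]);


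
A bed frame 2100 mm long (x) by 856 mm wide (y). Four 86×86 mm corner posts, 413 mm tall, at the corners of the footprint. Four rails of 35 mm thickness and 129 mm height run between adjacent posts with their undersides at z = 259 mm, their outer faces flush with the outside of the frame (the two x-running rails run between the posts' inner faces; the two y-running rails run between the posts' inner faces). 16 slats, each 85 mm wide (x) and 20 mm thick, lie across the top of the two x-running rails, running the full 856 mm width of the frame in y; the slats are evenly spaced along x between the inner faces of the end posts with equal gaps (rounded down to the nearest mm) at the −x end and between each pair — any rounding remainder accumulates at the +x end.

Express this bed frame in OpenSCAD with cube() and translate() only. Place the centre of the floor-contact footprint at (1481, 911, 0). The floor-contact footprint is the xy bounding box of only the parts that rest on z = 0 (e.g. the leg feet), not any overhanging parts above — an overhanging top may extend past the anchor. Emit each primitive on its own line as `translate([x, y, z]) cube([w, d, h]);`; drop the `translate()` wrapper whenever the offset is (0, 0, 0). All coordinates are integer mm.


// slat z = rail_z + rail_h = 259 + 129 = 388
// slat gap = ⌊(1928 − 16·85) / 17⌋ = 33
translate([431, 483, 0]) cube([86, 86, 413]);
translate([431, 1253, 0]) cube([86, 86, 413]);
translate([2445, 483, 0]) cube([86, 86, 413]);
translate([2445, 1253, 0]) cube([86, 86, 413]);
translate([517, 483, 259]) cube([1928, 35, 129]);
translate([517, 1304, 259]) cube([1928, 35, 129]);
translate([431, 569, 259]) cube([35, 684, 129]);
translate([2496, 569, 259]) cube([35, 684, 129]);
translate([550, 483, 388]) cube([85, 856, 20]);
translate([668, 483, 388]) cube([85, 856, 20]);
translate([786, 483, 388]) cube([85, 856, 20]);
translate([904, 483, 388]) cube([85, 856, 20]);
translate([1022, 483, 388]) cube([85, 856, 20]);
translate([1140, 483, 388]) cube([85, 856, 20]);
translate([1258, 483, 388]) cube([85, 856, 20]);
translate([1376, 483, 388]) cube([85, 856, 20]);
translate([1494, 483, 388]) cube([85, 856, 20]);
translate([1612, 483, 388]) cube([85, 856, 20]);
translate([1730, 483, 388]) cube([85, 856, 20]);
translate([1848, 483, 388]) cube([85, 856, 20]);
translate([1966, 483, 388]) cube([85, 856, 20]);
translate([2084, 483, 388]) cube([85, 856, 20]);
translate([2202, 483, 388]) cube([85, 856, 20]);
translate([2320, 483, 388]) cube([85, 856, 20]);


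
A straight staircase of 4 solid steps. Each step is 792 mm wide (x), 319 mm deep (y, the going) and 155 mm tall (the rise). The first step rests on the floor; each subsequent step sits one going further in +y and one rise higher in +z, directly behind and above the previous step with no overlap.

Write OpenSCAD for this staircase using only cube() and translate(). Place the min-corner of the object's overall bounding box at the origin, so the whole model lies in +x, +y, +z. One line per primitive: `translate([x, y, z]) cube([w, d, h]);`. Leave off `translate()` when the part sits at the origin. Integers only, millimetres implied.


cube([792, 319, 155]);
translate([0, 319, 155]) cube([792, 319, 155]);
translate([0, 638, 310]) cube([792, 319, 155]);
translate([0, 957, 465]) cube([792, 319, 155]);


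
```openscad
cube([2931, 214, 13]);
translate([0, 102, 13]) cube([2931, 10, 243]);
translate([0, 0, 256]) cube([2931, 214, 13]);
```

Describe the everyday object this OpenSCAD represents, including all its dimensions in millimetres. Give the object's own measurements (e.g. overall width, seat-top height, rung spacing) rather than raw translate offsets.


An I-beam lying along x, 2931 mm long. Overall section height 269 mm. Two flanges 214 mm wide (y) and 13 mm thick, one on the floor and one at the top; a web 10 mm thick runs between them, centred on the flange width.


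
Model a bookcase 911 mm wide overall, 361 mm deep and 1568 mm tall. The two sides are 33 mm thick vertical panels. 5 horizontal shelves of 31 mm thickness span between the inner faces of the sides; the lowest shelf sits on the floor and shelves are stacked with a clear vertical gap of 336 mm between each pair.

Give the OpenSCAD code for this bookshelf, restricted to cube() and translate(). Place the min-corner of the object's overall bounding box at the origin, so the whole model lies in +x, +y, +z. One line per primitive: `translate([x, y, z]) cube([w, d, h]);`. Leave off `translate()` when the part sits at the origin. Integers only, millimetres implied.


cube([33, 361, 1568]);
translate([878, 0, 0]) cube([33, 361, 1568]);
translate([33, 0, 0]) cube([845, 361, 31]);
translate([33, 0, 367]) cube([845, 361, 31]);
translate([33, 0, 734]) cube([845, 361, 31]);
translate([33, 0, 1101]) cube([845, 361, 31]);
translate([33, 0, 1468]) cube([845, 361, 31]);


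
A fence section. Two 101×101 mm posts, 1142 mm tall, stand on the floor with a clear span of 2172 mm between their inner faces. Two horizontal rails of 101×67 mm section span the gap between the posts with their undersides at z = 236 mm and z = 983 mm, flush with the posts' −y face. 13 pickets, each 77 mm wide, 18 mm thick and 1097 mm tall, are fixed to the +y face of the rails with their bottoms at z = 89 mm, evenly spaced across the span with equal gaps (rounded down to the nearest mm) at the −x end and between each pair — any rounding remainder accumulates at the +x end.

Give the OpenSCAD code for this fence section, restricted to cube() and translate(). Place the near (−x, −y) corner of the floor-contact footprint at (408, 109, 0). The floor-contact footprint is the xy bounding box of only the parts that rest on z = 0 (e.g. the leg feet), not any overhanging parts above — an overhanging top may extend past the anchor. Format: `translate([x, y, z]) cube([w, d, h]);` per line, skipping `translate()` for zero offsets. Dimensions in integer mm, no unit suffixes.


translate([408, 109, 0]) cube([101, 101, 1142]);
translate([2681, 109, 0]) cube([101, 101, 1142]);
translate([509, 109, 236]) cube([2172, 101, 67]);
translate([509, 109, 983]) cube([2172, 101, 67]);
translate([592, 210, 89]) cube([77, 18, 1097]);
translate([752, 210, 89]) cube([77, 18, 1097]);
translate([912, 210, 89]) cube([77, 18, 1097]);
translate([1072, 210, 89]) cube([77, 18, 1097]);
translate([1232, 210, 89]) cube([77, 18, 1097]);
translate([1392, 210, 89]) cube([77, 18, 1097]);
translate([1552, 210, 89]) cube([77, 18, 1097]);
translate([1712, 210, 89]) cube([77, 18, 1097]);
translate([1872, 210, 89]) cube([77, 18, 1097]);
translate([2032, 210, 89]) cube([77, 18, 1097]);
translate([2192, 210, 89]) cube([77, 18, 1097]);
translate([2352, 210, 89]) cube([77, 18, 1097]);
translate([2512, 210, 89]) cube([77, 18, 1097]);


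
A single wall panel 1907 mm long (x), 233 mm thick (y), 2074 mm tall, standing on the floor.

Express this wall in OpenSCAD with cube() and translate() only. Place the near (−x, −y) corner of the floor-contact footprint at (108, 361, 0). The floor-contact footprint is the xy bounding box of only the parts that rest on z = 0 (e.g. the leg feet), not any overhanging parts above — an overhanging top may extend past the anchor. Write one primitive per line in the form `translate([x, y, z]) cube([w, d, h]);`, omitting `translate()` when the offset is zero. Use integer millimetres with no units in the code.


translate([108, 361, 0]) cube([1907, 233, 2074]);


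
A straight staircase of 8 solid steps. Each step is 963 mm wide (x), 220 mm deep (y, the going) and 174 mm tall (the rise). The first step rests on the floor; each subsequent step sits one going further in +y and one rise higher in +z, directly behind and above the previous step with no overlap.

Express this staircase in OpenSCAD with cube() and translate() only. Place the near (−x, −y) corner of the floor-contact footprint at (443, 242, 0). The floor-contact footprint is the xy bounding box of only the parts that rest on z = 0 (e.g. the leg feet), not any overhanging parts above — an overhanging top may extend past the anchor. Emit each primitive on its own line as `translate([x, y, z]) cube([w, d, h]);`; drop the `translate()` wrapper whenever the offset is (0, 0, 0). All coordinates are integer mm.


translate([443, 242, 0]) cube([963, 220, 174]);
translate([443, 462, 174]) cube([963, 220, 174]);
translate([443, 682, 348]) cube([963, 220, 174]);
translate([443, 902, 522]) cube([963, 220, 174]);
translate([443, 1122, 696]) cube([963, 220, 174]);
translate([443, 1342, 870]) cube([963, 220, 174]);
translate([443, 1562, 1044]) cube([963, 220, 174]);
translate([443, 1782, 1218]) cube([963, 220, 174]);


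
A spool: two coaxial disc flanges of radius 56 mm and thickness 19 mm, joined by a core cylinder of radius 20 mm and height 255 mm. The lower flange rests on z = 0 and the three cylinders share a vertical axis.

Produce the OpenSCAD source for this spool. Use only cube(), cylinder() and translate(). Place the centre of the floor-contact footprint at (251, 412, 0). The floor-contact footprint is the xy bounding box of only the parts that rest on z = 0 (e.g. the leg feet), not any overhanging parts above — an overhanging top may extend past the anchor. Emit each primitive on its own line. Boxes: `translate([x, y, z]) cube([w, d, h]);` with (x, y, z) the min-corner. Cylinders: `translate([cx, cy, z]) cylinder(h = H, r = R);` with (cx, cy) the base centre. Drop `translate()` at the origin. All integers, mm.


translate([251, 412, 0]) cylinder(h = 19, r = 56);
translate([251, 412, 19]) cylinder(h = 255, r = 20);
translate([251, 412, 274]) cylinder(h = 19, r = 56);


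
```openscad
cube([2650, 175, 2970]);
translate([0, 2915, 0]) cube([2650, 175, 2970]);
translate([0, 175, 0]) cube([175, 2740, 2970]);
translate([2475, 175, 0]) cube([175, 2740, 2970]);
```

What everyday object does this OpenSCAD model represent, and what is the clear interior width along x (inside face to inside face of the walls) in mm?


A house (or room) frame. The interior width is 2300 mm.

Four 2970 mm walls enclosing a rectangle with no floor or roof — a room or house frame. Outside width is 2650 mm and wall thickness is 175 mm, so the interior width is 2650 − 2 × 175 = 2300 mm.


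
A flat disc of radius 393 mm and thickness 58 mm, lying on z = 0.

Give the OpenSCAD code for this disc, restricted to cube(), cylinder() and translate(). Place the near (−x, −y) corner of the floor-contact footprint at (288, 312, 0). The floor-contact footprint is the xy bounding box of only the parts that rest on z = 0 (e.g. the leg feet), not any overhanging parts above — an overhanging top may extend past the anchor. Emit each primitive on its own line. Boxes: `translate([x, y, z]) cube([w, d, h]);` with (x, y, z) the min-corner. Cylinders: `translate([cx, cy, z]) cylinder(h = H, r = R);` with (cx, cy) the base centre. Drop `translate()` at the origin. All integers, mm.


translate([681, 705, 0]) cylinder(h = 58, r = 393);


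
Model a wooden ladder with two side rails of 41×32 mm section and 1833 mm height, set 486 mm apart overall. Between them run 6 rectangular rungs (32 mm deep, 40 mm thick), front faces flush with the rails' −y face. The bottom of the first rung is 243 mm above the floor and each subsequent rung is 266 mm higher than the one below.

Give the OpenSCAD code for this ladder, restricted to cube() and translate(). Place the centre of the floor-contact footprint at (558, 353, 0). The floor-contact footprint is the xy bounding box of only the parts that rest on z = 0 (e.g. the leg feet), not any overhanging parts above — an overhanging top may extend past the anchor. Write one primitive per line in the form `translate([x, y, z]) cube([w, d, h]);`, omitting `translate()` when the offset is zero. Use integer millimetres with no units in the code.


translate([315, 337, 0]) cube([41, 32, 1833]);
translate([760, 337, 0]) cube([41, 32, 1833]);
translate([356, 337, 243]) cube([404, 32, 40]);
translate([356, 337, 509]) cube([404, 32, 40]);
translate([356, 337, 775]) cube([404, 32, 40]);
translate([356, 337, 1041]) cube([404, 32, 40]);
translate([356, 337, 1307]) cube([404, 32, 40]);
translate([356, 337, 1573]) cube([404, 32, 40]);


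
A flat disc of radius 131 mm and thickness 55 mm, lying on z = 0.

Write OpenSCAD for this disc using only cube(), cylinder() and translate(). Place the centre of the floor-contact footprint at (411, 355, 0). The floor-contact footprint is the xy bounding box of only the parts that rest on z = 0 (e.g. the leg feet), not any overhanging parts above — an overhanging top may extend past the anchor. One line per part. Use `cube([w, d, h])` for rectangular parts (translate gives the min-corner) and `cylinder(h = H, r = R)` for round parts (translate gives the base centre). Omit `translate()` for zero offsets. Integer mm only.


translate([411, 355, 0]) cylinder(h = 55, r = 131);
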